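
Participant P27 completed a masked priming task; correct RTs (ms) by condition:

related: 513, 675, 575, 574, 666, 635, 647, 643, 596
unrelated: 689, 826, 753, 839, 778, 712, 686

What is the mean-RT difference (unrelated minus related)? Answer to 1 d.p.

M(related) = 5524/9 = 613.778
M(unrelated) = 5283/7 = 754.714
Difference = 754.714 − 613.778 = 140.937 ms

140.9 ms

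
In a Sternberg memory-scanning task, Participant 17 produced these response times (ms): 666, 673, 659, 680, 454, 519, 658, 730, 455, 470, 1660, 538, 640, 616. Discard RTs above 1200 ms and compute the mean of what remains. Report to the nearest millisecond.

597 ms

Excluded: 1660
Retained (n=13): Σ = 7758
Mean = 7758/13 = 596.7692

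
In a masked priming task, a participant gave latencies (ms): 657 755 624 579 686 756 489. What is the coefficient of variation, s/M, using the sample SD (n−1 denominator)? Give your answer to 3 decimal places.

0.148

n = 7, Σ = 4546, M = 649.4286
Σ(x−M)² = 55241.714; s = √(55241.714/6) = 95.9529
CV = 95.9529 / 649.4286 = 0.14775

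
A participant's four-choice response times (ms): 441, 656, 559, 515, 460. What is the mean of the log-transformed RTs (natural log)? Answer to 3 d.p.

ln(RT): 6.0890, 6.4862, 6.3261, 6.2442, 6.1312
Σ ln(RT) = 31.2767
Mean = 31.2767/5 = 6.25535

6.255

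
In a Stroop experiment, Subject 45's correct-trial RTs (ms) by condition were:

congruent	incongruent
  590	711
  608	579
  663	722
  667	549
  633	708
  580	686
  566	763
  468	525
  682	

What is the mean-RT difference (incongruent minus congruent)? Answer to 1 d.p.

M(congruent) = 5457/9 = 606.333
M(incongruent) = 5243/8 = 655.375
Difference = 655.375 − 606.333 = 49.042 ms

49.0 ms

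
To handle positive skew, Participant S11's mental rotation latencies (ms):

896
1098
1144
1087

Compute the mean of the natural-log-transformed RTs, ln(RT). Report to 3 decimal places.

ln(RT): 6.7979, 7.0012, 7.0423, 6.9912
Σ ln(RT) = 27.8326
Mean = 27.8326/4 = 6.95816

6.958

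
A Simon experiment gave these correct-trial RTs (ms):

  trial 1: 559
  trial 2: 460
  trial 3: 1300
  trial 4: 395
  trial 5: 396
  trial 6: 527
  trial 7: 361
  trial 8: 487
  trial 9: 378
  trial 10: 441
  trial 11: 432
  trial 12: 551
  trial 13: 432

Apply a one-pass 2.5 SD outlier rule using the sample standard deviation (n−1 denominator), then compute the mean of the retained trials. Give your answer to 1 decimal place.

451.6 ms

n = 13, ΣRT = 6719, M = 516.846
Σ(x−M)² = 713665.69; s = √(713665.69/12) = 243.869
Cutoffs: 516.846 ± 2.5·243.869 → [-92.8, 1126.5]
Outside: 1300 → excluded.
Retained (n=12): Σ = 5419, mean = 5419/12 = 451.583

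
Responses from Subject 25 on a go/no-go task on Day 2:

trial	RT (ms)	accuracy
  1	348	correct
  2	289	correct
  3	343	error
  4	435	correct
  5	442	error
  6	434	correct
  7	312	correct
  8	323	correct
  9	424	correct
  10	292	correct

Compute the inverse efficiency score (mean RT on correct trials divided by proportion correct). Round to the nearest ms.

Correct trials (n=8): 348, 289, 435, 434, 312, 323, 424, 292
Mean correct RT = 2857/8 = 357.1250 ms
Proportion correct = 8/10
IES = 357.1250 / (8/10) = 446.406 ms

446 ms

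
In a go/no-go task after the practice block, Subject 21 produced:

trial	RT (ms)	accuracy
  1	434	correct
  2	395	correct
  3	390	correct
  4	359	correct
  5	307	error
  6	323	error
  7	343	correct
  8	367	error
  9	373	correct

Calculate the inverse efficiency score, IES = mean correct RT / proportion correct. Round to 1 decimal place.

573.5 ms

Correct trials (n=6): 434, 395, 390, 359, 343, 373
Mean correct RT = 2294/6 = 382.3333 ms
Proportion correct = 6/9
IES = 382.3333 / (6/9) = 573.500 ms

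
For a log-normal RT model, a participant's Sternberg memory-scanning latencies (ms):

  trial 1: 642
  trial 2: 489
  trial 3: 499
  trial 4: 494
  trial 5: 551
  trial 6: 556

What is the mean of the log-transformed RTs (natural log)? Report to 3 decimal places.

ln(RT): 6.4646, 6.1924, 6.2126, 6.2025, 6.3117, 6.3208
Σ ln(RT) = 37.7046
Mean = 37.7046/6 = 6.28410

6.284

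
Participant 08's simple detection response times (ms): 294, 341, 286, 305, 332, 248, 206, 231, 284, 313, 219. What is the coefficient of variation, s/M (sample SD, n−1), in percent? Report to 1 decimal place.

16.5%

n = 11, Σ = 3059, M = 278.0909
Σ(x−M)² = 20968.909; s = √(20968.909/10) = 45.7918
CV = 45.7918 / 278.0909 = 0.16466 = 16.466%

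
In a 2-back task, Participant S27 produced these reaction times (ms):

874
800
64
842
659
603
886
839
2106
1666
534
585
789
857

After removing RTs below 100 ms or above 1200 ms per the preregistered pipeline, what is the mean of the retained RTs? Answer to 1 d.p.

751.6 ms

Excluded: 64, 1666, 2106
Retained (n=11): Σ = 8268
Mean = 8268/11 = 751.6364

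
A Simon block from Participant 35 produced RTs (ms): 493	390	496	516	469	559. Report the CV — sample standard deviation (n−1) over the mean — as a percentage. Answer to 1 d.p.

n = 6, Σ = 2923, M = 487.1667
Σ(x−M)² = 15874.833; s = √(15874.833/5) = 56.3468
CV = 56.3468 / 487.1667 = 0.11566 = 11.566%

11.6%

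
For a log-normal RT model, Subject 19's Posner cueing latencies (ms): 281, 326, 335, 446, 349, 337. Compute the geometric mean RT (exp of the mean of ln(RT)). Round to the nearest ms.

ln(RT): 5.6384, 5.7869, 5.8141, 6.1003, 5.8551, 5.8201
Mean ln(RT) = 35.0149/6 = 5.83581
Geometric mean = exp(5.83581) = 342.34 ms

342 ms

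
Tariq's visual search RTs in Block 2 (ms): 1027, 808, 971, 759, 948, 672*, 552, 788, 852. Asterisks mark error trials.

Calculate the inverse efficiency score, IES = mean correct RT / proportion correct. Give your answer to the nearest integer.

943 ms

Correct trials (n=8): 1027, 808, 971, 759, 948, 552, 788, 852
Mean correct RT = 6705/8 = 838.1250 ms
Proportion correct = 8/9
IES = 838.1250 / (8/9) = 942.891 ms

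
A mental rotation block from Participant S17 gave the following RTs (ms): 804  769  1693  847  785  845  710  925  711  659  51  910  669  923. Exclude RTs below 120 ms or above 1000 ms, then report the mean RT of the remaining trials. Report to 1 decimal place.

796.4 ms

Excluded: 51, 1693
Retained (n=12): Σ = 9557
Mean = 9557/12 = 796.4167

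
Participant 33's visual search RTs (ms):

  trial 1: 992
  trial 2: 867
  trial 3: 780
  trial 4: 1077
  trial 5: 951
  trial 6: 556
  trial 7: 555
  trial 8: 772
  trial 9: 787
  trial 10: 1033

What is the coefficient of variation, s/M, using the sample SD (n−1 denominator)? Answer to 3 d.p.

0.219

n = 10, Σ = 8370, M = 837.0000
Σ(x−M)² = 302396.000; s = √(302396.000/9) = 183.3018
CV = 183.3018 / 837.0000 = 0.21900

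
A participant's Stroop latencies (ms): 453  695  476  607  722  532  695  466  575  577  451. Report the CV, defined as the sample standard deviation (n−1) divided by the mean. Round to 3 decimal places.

0.180

n = 11, Σ = 6249, M = 568.0909
Σ(x−M)² = 104702.909; s = √(104702.909/10) = 102.3244
CV = 102.3244 / 568.0909 = 0.18012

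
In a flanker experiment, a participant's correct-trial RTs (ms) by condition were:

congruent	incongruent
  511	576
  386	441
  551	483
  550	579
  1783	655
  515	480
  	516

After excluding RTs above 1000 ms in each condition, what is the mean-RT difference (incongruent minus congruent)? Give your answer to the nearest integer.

congruent: exclude 1783
M(congruent) = 2513/5 = 502.600
M(incongruent) = 3730/7 = 532.857
Difference = 532.857 − 502.600 = 30.257 ms

30 ms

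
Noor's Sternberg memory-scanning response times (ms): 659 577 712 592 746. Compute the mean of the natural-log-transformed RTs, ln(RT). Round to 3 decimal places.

ln(RT): 6.4907, 6.3578, 6.5681, 6.3835, 6.6147
Σ ln(RT) = 32.4149
Mean = 32.4149/5 = 6.48298

6.483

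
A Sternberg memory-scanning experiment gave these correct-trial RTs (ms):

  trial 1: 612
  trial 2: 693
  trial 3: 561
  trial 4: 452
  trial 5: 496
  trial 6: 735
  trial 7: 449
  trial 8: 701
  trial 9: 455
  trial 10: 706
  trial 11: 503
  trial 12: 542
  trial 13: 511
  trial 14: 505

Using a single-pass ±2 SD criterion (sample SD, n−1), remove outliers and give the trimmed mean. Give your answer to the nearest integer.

n = 14, ΣRT = 7921, M = 565.786
Σ(x−M)² = 139852.36; s = √(139852.36/13) = 103.720
Cutoffs: 565.786 ± 2·103.720 → [358.3, 773.2]
No RTs fall outside the cutoffs; all 14 retained. Mean = 7921/14 = 565.786

566 ms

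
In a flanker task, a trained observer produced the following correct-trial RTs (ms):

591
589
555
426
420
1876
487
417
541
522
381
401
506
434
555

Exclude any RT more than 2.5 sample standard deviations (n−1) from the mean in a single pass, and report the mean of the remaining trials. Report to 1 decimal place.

487.5 ms

n = 15, ΣRT = 8701, M = 580.067
Σ(x−M)² = 1868920.93; s = √(1868920.93/14) = 365.369
Cutoffs: 580.067 ± 2.5·365.369 → [-333.4, 1493.5]
Outside: 1876 → excluded.
Retained (n=14): Σ = 6825, mean = 6825/14 = 487.500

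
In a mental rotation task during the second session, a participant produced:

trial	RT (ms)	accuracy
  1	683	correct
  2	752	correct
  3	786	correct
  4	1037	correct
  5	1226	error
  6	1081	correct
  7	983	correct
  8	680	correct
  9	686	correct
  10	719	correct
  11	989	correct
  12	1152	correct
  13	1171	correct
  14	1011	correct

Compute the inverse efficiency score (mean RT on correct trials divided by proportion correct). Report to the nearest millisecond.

Correct trials (n=13): 683, 752, 786, 1037, 1081, 983, 680, 686, 719, 989, 1152, 1171, 1011
Mean correct RT = 11730/13 = 902.3077 ms
Proportion correct = 13/14
IES = 902.3077 / (13/14) = 971.716 ms

972 ms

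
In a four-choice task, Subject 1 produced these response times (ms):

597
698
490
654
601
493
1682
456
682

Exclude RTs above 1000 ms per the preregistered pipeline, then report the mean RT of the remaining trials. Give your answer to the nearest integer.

584 ms

Excluded: 1682
Retained (n=8): Σ = 4671
Mean = 4671/8 = 583.8750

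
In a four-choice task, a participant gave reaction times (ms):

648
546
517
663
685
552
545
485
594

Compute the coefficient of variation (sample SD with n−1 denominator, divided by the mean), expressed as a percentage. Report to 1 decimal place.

n = 9, Σ = 5235, M = 581.6667
Σ(x−M)² = 38868.000; s = √(38868.000/8) = 69.7029
CV = 69.7029 / 581.6667 = 0.11983 = 11.983%

12.0%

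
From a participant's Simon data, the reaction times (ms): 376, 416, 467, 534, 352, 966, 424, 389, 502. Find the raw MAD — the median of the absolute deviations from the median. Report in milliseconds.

Sorted: 352, 376, 389, 416, 424, 467, 502, 534, 966 → median = 424
|x − 424|: 48, 8, 43, 110, 72, 542, 0, 35, 78
Sorted deviations: 0, 8, 35, 43, 48, 72, 78, 110, 542 → MAD = 48

48 ms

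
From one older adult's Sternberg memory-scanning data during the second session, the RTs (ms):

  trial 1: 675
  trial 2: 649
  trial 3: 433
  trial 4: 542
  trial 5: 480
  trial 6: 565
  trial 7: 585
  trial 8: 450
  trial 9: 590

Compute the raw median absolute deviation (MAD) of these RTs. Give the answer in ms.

84 ms

Sorted: 433, 450, 480, 542, 565, 585, 590, 649, 675 → median = 565
|x − 565|: 110, 84, 132, 23, 85, 0, 20, 115, 25
Sorted deviations: 0, 20, 23, 25, 84, 85, 110, 115, 132 → MAD = 84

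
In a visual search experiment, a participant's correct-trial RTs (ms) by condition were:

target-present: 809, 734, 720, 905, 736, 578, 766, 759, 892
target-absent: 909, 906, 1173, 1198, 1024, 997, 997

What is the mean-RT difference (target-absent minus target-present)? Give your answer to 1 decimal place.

M(target-present) = 6899/9 = 766.556
M(target-absent) = 7204/7 = 1029.143
Difference = 1029.143 − 766.556 = 262.587 ms

262.6 ms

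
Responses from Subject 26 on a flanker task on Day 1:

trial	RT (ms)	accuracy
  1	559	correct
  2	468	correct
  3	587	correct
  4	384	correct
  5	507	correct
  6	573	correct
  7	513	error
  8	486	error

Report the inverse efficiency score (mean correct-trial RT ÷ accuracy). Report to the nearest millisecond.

684 ms

Correct trials (n=6): 559, 468, 587, 384, 507, 573
Mean correct RT = 3078/6 = 513.0000 ms
Proportion correct = 6/8
IES = 513.0000 / (6/8) = 684.000 ms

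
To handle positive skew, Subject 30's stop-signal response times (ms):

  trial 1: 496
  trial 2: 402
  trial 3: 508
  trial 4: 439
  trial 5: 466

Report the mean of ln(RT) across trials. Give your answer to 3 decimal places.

6.132

ln(RT): 6.2066, 5.9965, 6.2305, 6.0845, 6.1442
Σ ln(RT) = 30.6622
Mean = 30.6622/5 = 6.13244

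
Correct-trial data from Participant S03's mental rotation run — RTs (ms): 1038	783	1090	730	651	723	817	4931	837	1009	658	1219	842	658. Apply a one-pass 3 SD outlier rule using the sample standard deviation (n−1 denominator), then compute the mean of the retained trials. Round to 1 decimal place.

850.4 ms

n = 14, ΣRT = 15986, M = 1141.857
Σ(x−M)² = 15866087.71; s = √(15866087.71/13) = 1104.748
Cutoffs: 1141.857 ± 3·1104.748 → [-2172.4, 4456.1]
Outside: 4931 → excluded.
Retained (n=13): Σ = 11055, mean = 11055/13 = 850.385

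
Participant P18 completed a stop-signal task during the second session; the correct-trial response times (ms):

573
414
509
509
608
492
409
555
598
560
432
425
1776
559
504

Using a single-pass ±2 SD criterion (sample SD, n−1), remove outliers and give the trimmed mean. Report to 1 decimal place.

510.5 ms

n = 15, ΣRT = 8923, M = 594.867
Σ(x−M)² = 1556051.73; s = √(1556051.73/14) = 333.386
Cutoffs: 594.867 ± 2·333.386 → [-71.9, 1261.6]
Outside: 1776 → excluded.
Retained (n=14): Σ = 7147, mean = 7147/14 = 510.500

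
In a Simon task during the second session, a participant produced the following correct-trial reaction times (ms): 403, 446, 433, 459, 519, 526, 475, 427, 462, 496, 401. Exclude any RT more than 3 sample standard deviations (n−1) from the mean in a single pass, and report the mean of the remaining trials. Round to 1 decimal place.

458.8 ms

n = 11, ΣRT = 5047, M = 458.818
Σ(x−M)² = 18091.64; s = √(18091.64/10) = 42.534
Cutoffs: 458.818 ± 3·42.534 → [331.2, 586.4]
No RTs fall outside the cutoffs; all 11 retained. Mean = 5047/11 = 458.818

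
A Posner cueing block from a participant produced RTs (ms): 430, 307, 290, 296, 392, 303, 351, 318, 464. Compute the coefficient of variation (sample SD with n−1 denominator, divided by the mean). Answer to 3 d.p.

0.183

n = 9, Σ = 3151, M = 350.1111
Σ(x−M)² = 32758.889; s = √(32758.889/8) = 63.9911
CV = 63.9911 / 350.1111 = 0.18277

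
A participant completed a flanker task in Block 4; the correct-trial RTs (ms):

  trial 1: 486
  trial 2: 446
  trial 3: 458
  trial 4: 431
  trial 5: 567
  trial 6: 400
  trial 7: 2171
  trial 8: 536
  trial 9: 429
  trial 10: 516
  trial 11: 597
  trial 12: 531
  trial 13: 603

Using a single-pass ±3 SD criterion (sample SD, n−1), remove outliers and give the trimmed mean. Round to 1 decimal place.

n = 13, ΣRT = 8171, M = 628.538
Σ(x−M)² = 2629151.23; s = √(2629151.23/12) = 468.077
Cutoffs: 628.538 ± 3·468.077 → [-775.7, 2032.8]
Outside: 2171 → excluded.
Retained (n=12): Σ = 6000, mean = 6000/12 = 500.000

500.0 ms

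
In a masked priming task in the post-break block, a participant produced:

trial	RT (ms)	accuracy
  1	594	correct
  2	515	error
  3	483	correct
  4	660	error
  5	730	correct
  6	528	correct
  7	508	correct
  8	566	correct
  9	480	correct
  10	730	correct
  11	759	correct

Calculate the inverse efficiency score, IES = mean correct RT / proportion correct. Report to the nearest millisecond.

Correct trials (n=9): 594, 483, 730, 528, 508, 566, 480, 730, 759
Mean correct RT = 5378/9 = 597.5556 ms
Proportion correct = 9/11
IES = 597.5556 / (9/11) = 730.346 ms

730 ms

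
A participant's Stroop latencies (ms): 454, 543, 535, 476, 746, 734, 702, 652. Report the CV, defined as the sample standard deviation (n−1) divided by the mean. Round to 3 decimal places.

n = 8, Σ = 4842, M = 605.2500
Σ(x−M)² = 96325.500; s = √(96325.500/7) = 117.3064
CV = 117.3064 / 605.2500 = 0.19381

0.194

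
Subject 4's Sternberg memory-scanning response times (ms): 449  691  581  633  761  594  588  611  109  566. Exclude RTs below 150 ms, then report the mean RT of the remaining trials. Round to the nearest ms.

Excluded: 109
Retained (n=9): Σ = 5474
Mean = 5474/9 = 608.2222

608 ms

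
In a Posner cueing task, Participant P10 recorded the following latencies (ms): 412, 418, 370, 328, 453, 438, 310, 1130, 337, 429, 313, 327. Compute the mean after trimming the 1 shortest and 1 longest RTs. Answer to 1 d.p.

Sorted: 310, 313, 327, 328, 337, 370, 412, 418, 429, 438, 453, 1130
Drop lowest 1 (310) and highest 1 (1130)
Remaining (n=10): Σ = 3825, mean = 3825/10 = 382.500

382.5 ms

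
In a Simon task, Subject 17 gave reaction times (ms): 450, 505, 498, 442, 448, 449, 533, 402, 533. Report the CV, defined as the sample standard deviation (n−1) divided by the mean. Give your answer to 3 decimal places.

0.096

n = 9, Σ = 4260, M = 473.3333
Σ(x−M)² = 16580.000; s = √(16580.000/8) = 45.5247
CV = 45.5247 / 473.3333 = 0.09618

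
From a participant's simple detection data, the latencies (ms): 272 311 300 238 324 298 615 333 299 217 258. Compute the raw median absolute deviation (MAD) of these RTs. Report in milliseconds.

Sorted: 217, 238, 258, 272, 298, 299, 300, 311, 324, 333, 615 → median = 299
|x − 299|: 27, 12, 1, 61, 25, 1, 316, 34, 0, 82, 41
Sorted deviations: 0, 1, 1, 12, 25, 27, 34, 41, 61, 82, 316 → MAD = 27

27 ms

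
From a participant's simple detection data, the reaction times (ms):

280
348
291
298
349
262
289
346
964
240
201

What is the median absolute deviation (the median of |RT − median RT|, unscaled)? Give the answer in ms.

51 ms

Sorted: 201, 240, 262, 280, 289, 291, 298, 346, 348, 349, 964 → median = 291
|x − 291|: 11, 57, 0, 7, 58, 29, 2, 55, 673, 51, 90
Sorted deviations: 0, 2, 7, 11, 29, 51, 55, 57, 58, 90, 673 → MAD = 51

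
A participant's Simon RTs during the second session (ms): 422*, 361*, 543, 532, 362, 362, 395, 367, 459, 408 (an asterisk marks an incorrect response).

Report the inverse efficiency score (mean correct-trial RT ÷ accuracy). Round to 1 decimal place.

Correct trials (n=8): 543, 532, 362, 362, 395, 367, 459, 408
Mean correct RT = 3428/8 = 428.5000 ms
Proportion correct = 8/10
IES = 428.5000 / (8/10) = 535.625 ms

535.6 ms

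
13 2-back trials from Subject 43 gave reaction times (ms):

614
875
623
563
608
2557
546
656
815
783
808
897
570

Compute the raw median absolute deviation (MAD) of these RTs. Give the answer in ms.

110 ms

Sorted: 546, 563, 570, 608, 614, 623, 656, 783, 808, 815, 875, 897, 2557 → median = 656
|x − 656|: 42, 219, 33, 93, 48, 1901, 110, 0, 159, 127, 152, 241, 86
Sorted deviations: 0, 33, 42, 48, 86, 93, 110, 127, 152, 159, 219, 241, 1901 → MAD = 110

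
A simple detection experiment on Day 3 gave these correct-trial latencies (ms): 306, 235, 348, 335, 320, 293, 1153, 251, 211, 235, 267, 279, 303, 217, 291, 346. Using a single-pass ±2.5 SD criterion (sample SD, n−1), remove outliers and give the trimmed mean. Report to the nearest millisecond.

n = 16, ΣRT = 5390, M = 336.875
Σ(x−M)² = 739263.75; s = √(739263.75/15) = 222.001
Cutoffs: 336.875 ± 2.5·222.001 → [-218.1, 891.9]
Outside: 1153 → excluded.
Retained (n=15): Σ = 4237, mean = 4237/15 = 282.467

282 ms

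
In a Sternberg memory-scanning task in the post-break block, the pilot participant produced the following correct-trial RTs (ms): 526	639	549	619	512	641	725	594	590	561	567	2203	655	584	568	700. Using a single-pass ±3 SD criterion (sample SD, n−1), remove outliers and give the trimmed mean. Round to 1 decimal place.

n = 16, ΣRT = 11233, M = 702.062
Σ(x−M)² = 2455000.94; s = √(2455000.94/15) = 404.557
Cutoffs: 702.062 ± 3·404.557 → [-511.6, 1915.7]
Outside: 2203 → excluded.
Retained (n=15): Σ = 9030, mean = 9030/15 = 602.000

602.0 ms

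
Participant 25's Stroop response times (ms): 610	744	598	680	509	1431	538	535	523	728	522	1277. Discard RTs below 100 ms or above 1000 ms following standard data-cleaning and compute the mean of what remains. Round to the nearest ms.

Excluded: 1277, 1431
Retained (n=10): Σ = 5987
Mean = 5987/10 = 598.7000

599 ms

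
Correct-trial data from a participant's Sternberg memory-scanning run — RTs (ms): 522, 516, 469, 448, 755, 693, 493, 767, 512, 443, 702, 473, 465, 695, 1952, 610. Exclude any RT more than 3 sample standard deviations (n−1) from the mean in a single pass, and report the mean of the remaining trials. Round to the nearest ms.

571 ms

n = 16, ΣRT = 10515, M = 657.188
Σ(x−M)² = 1987270.44; s = √(1987270.44/15) = 363.984
Cutoffs: 657.188 ± 3·363.984 → [-434.8, 1749.1]
Outside: 1952 → excluded.
Retained (n=15): Σ = 8563, mean = 8563/15 = 570.867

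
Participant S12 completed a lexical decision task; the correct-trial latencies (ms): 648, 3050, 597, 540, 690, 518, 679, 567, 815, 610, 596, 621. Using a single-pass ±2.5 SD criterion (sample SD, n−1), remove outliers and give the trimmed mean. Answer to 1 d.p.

n = 12, ΣRT = 9931, M = 827.583
Σ(x−M)² = 5455818.92; s = √(5455818.92/11) = 704.261
Cutoffs: 827.583 ± 2.5·704.261 → [-933.1, 2588.2]
Outside: 3050 → excluded.
Retained (n=11): Σ = 6881, mean = 6881/11 = 625.545

625.5 ms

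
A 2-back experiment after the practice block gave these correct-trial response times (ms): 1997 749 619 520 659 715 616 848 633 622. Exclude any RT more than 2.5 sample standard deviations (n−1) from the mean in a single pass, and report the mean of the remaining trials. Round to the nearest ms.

n = 10, ΣRT = 7978, M = 797.800
Σ(x−M)² = 1669361.60; s = √(1669361.60/9) = 430.679
Cutoffs: 797.800 ± 2.5·430.679 → [-278.9, 1874.5]
Outside: 1997 → excluded.
Retained (n=9): Σ = 5981, mean = 5981/9 = 664.556

665 ms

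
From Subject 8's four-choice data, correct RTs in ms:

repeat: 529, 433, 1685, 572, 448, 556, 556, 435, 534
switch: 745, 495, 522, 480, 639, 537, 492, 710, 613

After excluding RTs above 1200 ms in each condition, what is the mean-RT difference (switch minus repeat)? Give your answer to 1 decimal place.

73.6 ms

repeat: exclude 1685
M(repeat) = 4063/8 = 507.875
M(switch) = 5233/9 = 581.444
Difference = 581.444 − 507.875 = 73.569 ms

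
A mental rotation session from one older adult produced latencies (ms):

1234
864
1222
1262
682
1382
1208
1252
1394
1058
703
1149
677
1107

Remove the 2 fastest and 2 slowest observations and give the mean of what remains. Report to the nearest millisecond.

Sorted: 677, 682, 703, 864, 1058, 1107, 1149, 1208, 1222, 1234, 1252, 1262, 1382, 1394
Drop lowest 2 (677, 682) and highest 2 (1382, 1394)
Remaining (n=10): Σ = 11059, mean = 11059/10 = 1105.900

1106 ms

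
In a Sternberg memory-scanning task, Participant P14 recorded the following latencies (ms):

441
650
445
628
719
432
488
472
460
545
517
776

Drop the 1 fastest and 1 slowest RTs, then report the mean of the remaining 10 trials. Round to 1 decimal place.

536.5 ms

Sorted: 432, 441, 445, 460, 472, 488, 517, 545, 628, 650, 719, 776
Drop lowest 1 (432) and highest 1 (776)
Remaining (n=10): Σ = 5365, mean = 5365/10 = 536.500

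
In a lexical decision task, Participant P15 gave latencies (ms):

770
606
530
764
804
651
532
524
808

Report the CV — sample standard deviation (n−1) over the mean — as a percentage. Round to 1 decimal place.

n = 9, Σ = 5989, M = 665.4444
Σ(x−M)² = 120066.222; s = √(120066.222/8) = 122.5083
CV = 122.5083 / 665.4444 = 0.18410 = 18.410%

18.4%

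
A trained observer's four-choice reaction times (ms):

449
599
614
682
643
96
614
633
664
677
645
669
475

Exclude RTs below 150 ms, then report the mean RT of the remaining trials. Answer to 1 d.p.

Excluded: 96
Retained (n=12): Σ = 7364
Mean = 7364/12 = 613.6667

613.7 ms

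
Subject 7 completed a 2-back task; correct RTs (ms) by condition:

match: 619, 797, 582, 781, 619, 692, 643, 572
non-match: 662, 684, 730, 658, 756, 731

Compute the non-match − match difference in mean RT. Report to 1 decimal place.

M(match) = 5305/8 = 663.125
M(non-match) = 4221/6 = 703.500
Difference = 703.500 − 663.125 = 40.375 ms

40.4 ms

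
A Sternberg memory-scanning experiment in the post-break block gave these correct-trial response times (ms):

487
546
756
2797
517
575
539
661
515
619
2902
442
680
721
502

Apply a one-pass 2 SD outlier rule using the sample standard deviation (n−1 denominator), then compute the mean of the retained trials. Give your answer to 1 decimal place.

n = 15, ΣRT = 13259, M = 883.933
Σ(x−M)² = 9034912.93; s = √(9034912.93/14) = 803.337
Cutoffs: 883.933 ± 2·803.337 → [-722.7, 2490.6]
Outside: 2797, 2902 → excluded.
Retained (n=13): Σ = 7560, mean = 7560/13 = 581.538

581.5 ms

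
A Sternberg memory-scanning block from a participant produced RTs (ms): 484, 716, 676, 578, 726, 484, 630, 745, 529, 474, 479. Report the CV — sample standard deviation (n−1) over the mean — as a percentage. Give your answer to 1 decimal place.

n = 11, Σ = 6521, M = 592.8182
Σ(x−M)² = 119419.636; s = √(119419.636/10) = 109.2793
CV = 109.2793 / 592.8182 = 0.18434 = 18.434%

18.4%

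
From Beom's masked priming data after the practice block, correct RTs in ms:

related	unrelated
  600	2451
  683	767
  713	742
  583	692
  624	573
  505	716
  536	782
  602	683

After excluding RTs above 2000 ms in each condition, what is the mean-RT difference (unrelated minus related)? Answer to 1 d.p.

unrelated: exclude 2451
M(related) = 4846/8 = 605.750
M(unrelated) = 4955/7 = 707.857
Difference = 707.857 − 605.750 = 102.107 ms

102.1 ms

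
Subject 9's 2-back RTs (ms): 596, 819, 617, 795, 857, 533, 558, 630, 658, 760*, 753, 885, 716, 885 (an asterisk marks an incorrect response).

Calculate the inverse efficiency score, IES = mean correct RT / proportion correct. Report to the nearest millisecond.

771 ms

Correct trials (n=13): 596, 819, 617, 795, 857, 533, 558, 630, 658, 753, 885, 716, 885
Mean correct RT = 9302/13 = 715.5385 ms
Proportion correct = 13/14
IES = 715.5385 / (13/14) = 770.580 ms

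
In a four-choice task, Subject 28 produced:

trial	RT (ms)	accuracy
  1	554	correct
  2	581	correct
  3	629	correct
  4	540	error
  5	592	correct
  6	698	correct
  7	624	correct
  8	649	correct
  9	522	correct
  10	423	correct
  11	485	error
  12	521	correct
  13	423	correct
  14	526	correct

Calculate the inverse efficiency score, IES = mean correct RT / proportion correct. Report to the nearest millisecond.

655 ms

Correct trials (n=12): 554, 581, 629, 592, 698, 624, 649, 522, 423, 521, 423, 526
Mean correct RT = 6742/12 = 561.8333 ms
Proportion correct = 12/14
IES = 561.8333 / (12/14) = 655.472 ms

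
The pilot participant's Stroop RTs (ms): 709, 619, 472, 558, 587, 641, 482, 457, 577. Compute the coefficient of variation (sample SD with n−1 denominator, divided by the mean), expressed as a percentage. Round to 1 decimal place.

14.9%

n = 9, Σ = 5102, M = 566.8889
Σ(x−M)² = 57274.889; s = √(57274.889/8) = 84.6130
CV = 84.6130 / 566.8889 = 0.14926 = 14.926%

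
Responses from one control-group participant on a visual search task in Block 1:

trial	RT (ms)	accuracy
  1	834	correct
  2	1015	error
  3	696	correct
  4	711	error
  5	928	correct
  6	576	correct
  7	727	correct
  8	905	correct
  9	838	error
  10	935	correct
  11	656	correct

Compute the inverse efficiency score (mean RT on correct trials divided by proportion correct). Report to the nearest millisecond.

Correct trials (n=8): 834, 696, 928, 576, 727, 905, 935, 656
Mean correct RT = 6257/8 = 782.1250 ms
Proportion correct = 8/11
IES = 782.1250 / (8/11) = 1075.422 ms

1075 ms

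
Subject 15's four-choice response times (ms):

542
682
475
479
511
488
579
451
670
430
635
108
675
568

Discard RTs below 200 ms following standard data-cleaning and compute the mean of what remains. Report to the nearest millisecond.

Excluded: 108
Retained (n=13): Σ = 7185
Mean = 7185/13 = 552.6923

553 ms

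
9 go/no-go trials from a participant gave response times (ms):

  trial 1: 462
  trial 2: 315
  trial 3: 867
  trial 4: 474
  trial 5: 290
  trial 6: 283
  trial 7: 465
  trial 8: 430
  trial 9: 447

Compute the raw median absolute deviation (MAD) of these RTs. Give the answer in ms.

27 ms

Sorted: 283, 290, 315, 430, 447, 462, 465, 474, 867 → median = 447
|x − 447|: 15, 132, 420, 27, 157, 164, 18, 17, 0
Sorted deviations: 0, 15, 17, 18, 27, 132, 157, 164, 420 → MAD = 27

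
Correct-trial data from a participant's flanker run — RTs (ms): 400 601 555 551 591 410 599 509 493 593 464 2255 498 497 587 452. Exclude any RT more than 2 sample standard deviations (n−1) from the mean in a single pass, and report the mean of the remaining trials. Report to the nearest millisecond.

n = 16, ΣRT = 10055, M = 628.438
Σ(x−M)² = 2888055.94; s = √(2888055.94/15) = 438.790
Cutoffs: 628.438 ± 2·438.790 → [-249.1, 1506.0]
Outside: 2255 → excluded.
Retained (n=15): Σ = 7800, mean = 7800/15 = 520.000

520 ms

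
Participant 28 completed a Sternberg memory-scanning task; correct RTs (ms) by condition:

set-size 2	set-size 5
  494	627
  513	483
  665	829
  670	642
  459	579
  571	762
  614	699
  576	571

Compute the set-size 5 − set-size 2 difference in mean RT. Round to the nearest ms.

M(set-size 2) = 4562/8 = 570.250
M(set-size 5) = 5192/8 = 649.000
Difference = 649.000 − 570.250 = 78.750 ms

79 ms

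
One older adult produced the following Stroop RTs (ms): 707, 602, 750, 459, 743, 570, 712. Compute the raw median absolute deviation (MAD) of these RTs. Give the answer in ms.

Sorted: 459, 570, 602, 707, 712, 743, 750 → median = 707
|x − 707|: 0, 105, 43, 248, 36, 137, 5
Sorted deviations: 0, 5, 36, 43, 105, 137, 248 → MAD = 43

43 ms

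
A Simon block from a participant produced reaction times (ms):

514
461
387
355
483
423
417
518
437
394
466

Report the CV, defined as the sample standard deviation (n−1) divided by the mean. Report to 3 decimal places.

n = 11, Σ = 4855, M = 441.3636
Σ(x−M)² = 27482.545; s = √(27482.545/10) = 52.4238
CV = 52.4238 / 441.3636 = 0.11878

0.119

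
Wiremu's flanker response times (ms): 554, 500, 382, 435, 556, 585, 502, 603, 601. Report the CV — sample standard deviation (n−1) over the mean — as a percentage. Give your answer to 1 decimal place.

n = 9, Σ = 4718, M = 524.2222
Σ(x−M)² = 46959.556; s = √(46959.556/8) = 76.6156
CV = 76.6156 / 524.2222 = 0.14615 = 14.615%

14.6%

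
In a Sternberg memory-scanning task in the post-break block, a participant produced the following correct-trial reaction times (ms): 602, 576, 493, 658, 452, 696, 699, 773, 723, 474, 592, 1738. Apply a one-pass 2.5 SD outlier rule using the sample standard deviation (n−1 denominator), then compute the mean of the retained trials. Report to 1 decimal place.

612.5 ms

n = 12, ΣRT = 8476, M = 706.333
Σ(x−M)² = 1276674.67; s = √(1276674.67/11) = 340.678
Cutoffs: 706.333 ± 2.5·340.678 → [-145.4, 1558.0]
Outside: 1738 → excluded.
Retained (n=11): Σ = 6738, mean = 6738/11 = 612.545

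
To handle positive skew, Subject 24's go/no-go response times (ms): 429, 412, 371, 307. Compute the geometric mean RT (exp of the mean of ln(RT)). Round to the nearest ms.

377 ms

ln(RT): 6.0615, 6.0210, 5.9162, 5.7268
Mean ln(RT) = 23.7255/4 = 5.93138
Geometric mean = exp(5.93138) = 376.67 ms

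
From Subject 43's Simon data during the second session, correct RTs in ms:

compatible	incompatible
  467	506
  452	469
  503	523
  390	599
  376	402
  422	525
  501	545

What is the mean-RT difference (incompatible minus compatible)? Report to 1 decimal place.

65.4 ms

M(compatible) = 3111/7 = 444.429
M(incompatible) = 3569/7 = 509.857
Difference = 509.857 − 444.429 = 65.429 ms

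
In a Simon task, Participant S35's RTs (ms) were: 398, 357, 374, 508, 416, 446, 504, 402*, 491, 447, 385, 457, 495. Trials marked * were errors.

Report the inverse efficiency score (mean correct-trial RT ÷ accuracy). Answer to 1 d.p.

476.5 ms

Correct trials (n=12): 398, 357, 374, 508, 416, 446, 504, 491, 447, 385, 457, 495
Mean correct RT = 5278/12 = 439.8333 ms
Proportion correct = 12/13
IES = 439.8333 / (12/13) = 476.486 ms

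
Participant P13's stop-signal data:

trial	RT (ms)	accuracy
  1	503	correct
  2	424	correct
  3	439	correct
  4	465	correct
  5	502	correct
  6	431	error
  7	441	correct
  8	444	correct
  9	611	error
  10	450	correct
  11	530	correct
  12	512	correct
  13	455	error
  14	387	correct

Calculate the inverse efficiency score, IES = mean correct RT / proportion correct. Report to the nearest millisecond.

590 ms

Correct trials (n=11): 503, 424, 439, 465, 502, 441, 444, 450, 530, 512, 387
Mean correct RT = 5097/11 = 463.3636 ms
Proportion correct = 11/14
IES = 463.3636 / (11/14) = 589.736 ms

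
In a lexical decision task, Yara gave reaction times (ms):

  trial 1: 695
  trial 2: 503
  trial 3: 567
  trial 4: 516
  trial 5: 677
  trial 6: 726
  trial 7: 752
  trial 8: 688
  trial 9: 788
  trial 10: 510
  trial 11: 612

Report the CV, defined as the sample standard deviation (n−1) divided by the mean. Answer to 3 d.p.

n = 11, Σ = 7034, M = 639.4545
Σ(x−M)² = 105696.727; s = √(105696.727/10) = 102.8089
CV = 102.8089 / 639.4545 = 0.16078

0.161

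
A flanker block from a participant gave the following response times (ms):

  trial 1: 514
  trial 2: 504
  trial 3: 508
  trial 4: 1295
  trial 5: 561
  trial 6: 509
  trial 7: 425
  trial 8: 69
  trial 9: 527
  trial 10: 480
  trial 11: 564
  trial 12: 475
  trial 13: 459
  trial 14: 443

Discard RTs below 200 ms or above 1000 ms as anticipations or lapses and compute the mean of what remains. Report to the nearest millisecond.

497 ms

Excluded: 69, 1295
Retained (n=12): Σ = 5969
Mean = 5969/12 = 497.4167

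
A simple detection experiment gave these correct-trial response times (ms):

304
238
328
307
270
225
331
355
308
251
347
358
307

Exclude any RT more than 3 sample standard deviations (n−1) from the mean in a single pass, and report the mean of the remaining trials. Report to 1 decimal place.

n = 13, ΣRT = 3929, M = 302.231
Σ(x−M)² = 23226.31; s = √(23226.31/12) = 43.995
Cutoffs: 302.231 ± 3·43.995 → [170.2, 434.2]
No RTs fall outside the cutoffs; all 13 retained. Mean = 3929/13 = 302.231

302.2 ms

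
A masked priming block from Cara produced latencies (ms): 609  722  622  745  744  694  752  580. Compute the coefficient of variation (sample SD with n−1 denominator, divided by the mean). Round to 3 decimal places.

0.102

n = 8, Σ = 5468, M = 683.5000
Σ(x−M)² = 33772.000; s = √(33772.000/7) = 69.4591
CV = 69.4591 / 683.5000 = 0.10162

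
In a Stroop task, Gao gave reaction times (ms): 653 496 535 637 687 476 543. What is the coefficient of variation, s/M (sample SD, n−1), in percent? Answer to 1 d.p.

14.4%

n = 7, Σ = 4027, M = 575.2857
Σ(x−M)² = 41137.429; s = √(41137.429/6) = 82.8024
CV = 82.8024 / 575.2857 = 0.14393 = 14.393%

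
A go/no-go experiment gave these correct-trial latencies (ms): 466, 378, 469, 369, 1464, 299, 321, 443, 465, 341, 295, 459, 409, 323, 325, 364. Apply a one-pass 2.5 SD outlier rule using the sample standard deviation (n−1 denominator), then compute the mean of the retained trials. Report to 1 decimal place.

n = 16, ΣRT = 7190, M = 449.375
Σ(x−M)² = 1157085.75; s = √(1157085.75/15) = 277.739
Cutoffs: 449.375 ± 2.5·277.739 → [-245.0, 1143.7]
Outside: 1464 → excluded.
Retained (n=15): Σ = 5726, mean = 5726/15 = 381.733

381.7 ms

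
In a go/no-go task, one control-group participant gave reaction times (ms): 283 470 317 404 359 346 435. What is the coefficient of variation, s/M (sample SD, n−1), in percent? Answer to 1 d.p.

n = 7, Σ = 2614, M = 373.4286
Σ(x−M)² = 26373.714; s = √(26373.714/6) = 66.2995
CV = 66.2995 / 373.4286 = 0.17754 = 17.754%

17.8%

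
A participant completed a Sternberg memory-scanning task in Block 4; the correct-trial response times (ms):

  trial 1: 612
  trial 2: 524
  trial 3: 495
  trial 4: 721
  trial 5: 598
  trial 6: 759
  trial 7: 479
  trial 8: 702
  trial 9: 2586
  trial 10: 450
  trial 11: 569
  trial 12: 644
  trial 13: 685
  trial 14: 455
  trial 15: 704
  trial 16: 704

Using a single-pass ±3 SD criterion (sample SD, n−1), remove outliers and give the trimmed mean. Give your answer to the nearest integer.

n = 16, ΣRT = 11687, M = 730.438
Σ(x−M)² = 3829167.94; s = √(3829167.94/15) = 505.250
Cutoffs: 730.438 ± 3·505.250 → [-785.3, 2246.2]
Outside: 2586 → excluded.
Retained (n=15): Σ = 9101, mean = 9101/15 = 606.733

607 ms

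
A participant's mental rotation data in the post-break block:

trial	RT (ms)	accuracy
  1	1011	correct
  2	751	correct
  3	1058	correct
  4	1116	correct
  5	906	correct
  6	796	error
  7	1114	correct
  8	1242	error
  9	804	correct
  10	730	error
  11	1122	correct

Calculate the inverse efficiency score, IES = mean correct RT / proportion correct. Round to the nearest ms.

1355 ms

Correct trials (n=8): 1011, 751, 1058, 1116, 906, 1114, 804, 1122
Mean correct RT = 7882/8 = 985.2500 ms
Proportion correct = 8/11
IES = 985.2500 / (8/11) = 1354.719 ms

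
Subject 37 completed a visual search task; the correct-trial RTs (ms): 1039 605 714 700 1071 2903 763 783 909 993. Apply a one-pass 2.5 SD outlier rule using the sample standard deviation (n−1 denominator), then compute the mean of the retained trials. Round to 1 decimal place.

841.9 ms

n = 10, ΣRT = 10480, M = 1048.000
Σ(x−M)² = 4044340.00; s = √(4044340.00/9) = 670.351
Cutoffs: 1048.000 ± 2.5·670.351 → [-627.9, 2723.9]
Outside: 2903 → excluded.
Retained (n=9): Σ = 7577, mean = 7577/9 = 841.889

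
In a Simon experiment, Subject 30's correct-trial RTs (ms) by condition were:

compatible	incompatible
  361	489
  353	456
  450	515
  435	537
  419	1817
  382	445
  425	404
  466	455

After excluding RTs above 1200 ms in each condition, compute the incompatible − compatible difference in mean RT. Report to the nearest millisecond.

incompatible: exclude 1817
M(compatible) = 3291/8 = 411.375
M(incompatible) = 3301/7 = 471.571
Difference = 471.571 − 411.375 = 60.196 ms

60 ms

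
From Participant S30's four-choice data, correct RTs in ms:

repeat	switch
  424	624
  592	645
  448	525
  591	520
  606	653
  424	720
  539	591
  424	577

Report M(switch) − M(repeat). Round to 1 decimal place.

M(repeat) = 4048/8 = 506.000
M(switch) = 4855/8 = 606.875
Difference = 606.875 − 506.000 = 100.875 ms

100.9 ms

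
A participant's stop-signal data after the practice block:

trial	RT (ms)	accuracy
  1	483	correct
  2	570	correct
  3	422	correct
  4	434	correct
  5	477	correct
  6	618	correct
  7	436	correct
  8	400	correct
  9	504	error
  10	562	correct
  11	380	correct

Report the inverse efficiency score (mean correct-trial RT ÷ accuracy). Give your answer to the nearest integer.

526 ms

Correct trials (n=10): 483, 570, 422, 434, 477, 618, 436, 400, 562, 380
Mean correct RT = 4782/10 = 478.2000 ms
Proportion correct = 10/11
IES = 478.2000 / (10/11) = 526.020 ms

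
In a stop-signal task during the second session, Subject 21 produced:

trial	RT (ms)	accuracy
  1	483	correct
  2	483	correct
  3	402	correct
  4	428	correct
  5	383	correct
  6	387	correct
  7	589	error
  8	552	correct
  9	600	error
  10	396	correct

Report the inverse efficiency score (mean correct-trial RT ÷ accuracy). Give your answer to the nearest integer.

Correct trials (n=8): 483, 483, 402, 428, 383, 387, 552, 396
Mean correct RT = 3514/8 = 439.2500 ms
Proportion correct = 8/10
IES = 439.2500 / (8/10) = 549.062 ms

549 ms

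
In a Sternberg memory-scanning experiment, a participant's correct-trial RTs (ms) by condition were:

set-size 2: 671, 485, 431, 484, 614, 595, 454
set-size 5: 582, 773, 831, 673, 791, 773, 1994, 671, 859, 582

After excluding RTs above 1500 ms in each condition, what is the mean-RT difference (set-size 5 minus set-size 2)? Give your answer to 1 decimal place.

set-size 5: exclude 1994
M(set-size 2) = 3734/7 = 533.429
M(set-size 5) = 6535/9 = 726.111
Difference = 726.111 − 533.429 = 192.683 ms

192.7 ms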